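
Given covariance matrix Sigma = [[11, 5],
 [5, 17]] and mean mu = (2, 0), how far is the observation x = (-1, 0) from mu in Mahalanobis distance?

Step 1 — centre the observation: (x - mu) = (-3, 0).

Step 2 — invert Sigma. det(Sigma) = 11·17 - (5)² = 162.
  Sigma^{-1} = (1/det) · [[d, -b], [-b, a]] = [[0.1049, -0.0309],
 [-0.0309, 0.0679]].

Step 3 — form the quadratic (x - mu)^T · Sigma^{-1} · (x - mu):
  Sigma^{-1} · (x - mu) = (-0.3148, 0.0926).
  (x - mu)^T · [Sigma^{-1} · (x - mu)] = (-3)·(-0.3148) + (0)·(0.0926) = 0.9444.

Step 4 — take square root: d = √(0.9444) ≈ 0.9718.

d(x, mu) = √(0.9444) ≈ 0.9718


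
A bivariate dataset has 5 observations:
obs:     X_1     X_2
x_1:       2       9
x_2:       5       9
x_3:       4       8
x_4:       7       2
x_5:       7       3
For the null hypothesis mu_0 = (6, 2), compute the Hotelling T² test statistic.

Step 1 — sample mean vector:
  mean(X_1) = (2 + 5 + 4 + 7 + 7) / 5 = 25/5 = 5
  mean(X_2) = (9 + 9 + 8 + 2 + 3) / 5 = 31/5 = 6.2
  x̄ = (5, 6.2),  deviation x̄ - mu_0 = (5, 6.2) - (6, 2) = (-1, 4.2).

Step 2 — sample covariance matrix, S[i,j] = (1/(n-1)) · Σ_k (x_{k,i} - mean_i) · (x_{k,j} - mean_j), divisor n-1 = 4:
  S[X_1,X_1] = ((-3)·(-3) + (0)·(0) + (-1)·(-1) + (2)·(2) + (2)·(2)) / 4 = 18/4 = 4.5
  S[X_1,X_2] = ((-3)·(2.8) + (0)·(2.8) + (-1)·(1.8) + (2)·(-4.2) + (2)·(-3.2)) / 4 = -25/4 = -6.25
  S[X_2,X_2] = ((2.8)·(2.8) + (2.8)·(2.8) + (1.8)·(1.8) + (-4.2)·(-4.2) + (-3.2)·(-3.2)) / 4 = 46.8/4 = 11.7
  S = [[4.5, -6.25],
 [-6.25, 11.7]].

Step 3 — invert S. det(S) = 4.5·11.7 - (-6.25)² = 13.5875.
  S^{-1} = (1/det) · [[d, -b], [-b, a]] = [[0.8611, 0.46],
 [0.46, 0.3312]].

Step 4 — quadratic form (x̄ - mu_0)^T · S^{-1} · (x̄ - mu_0):
  S^{-1} · (x̄ - mu_0) = (1.0708, 0.931),
  (x̄ - mu_0)^T · [...] = (-1)·(1.0708) + (4.2)·(0.931) = 2.8394.

Step 5 — scale by n: T² = 5 · 2.8394 = 14.1969.

T² ≈ 14.1969


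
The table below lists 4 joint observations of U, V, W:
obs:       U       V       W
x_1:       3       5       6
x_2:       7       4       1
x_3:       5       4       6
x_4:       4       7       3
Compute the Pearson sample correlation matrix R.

Step 1 — column means:
  mean(U) = (3 + 7 + 5 + 4) / 4 = 19/4 = 4.75
  mean(V) = (5 + 4 + 4 + 7) / 4 = 20/4 = 5
  mean(W) = (6 + 1 + 6 + 3) / 4 = 16/4 = 4

Step 2 — sample variances and covariances s[i,j] = (1/(n-1)) · Σ_k (x_{k,i} - mean_i) · (x_{k,j} - mean_j), with n-1 = 3:
  s[U,U] = ((-1.75)·(-1.75) + (2.25)·(2.25) + (0.25)·(0.25) + (-0.75)·(-0.75)) / 3 = 8.75/3 = 2.9167
  s[U,V] = ((-1.75)·(0) + (2.25)·(-1) + (0.25)·(-1) + (-0.75)·(2)) / 3 = -4/3 = -1.3333
  s[U,W] = ((-1.75)·(2) + (2.25)·(-3) + (0.25)·(2) + (-0.75)·(-1)) / 3 = -9/3 = -3
  s[V,V] = ((0)·(0) + (-1)·(-1) + (-1)·(-1) + (2)·(2)) / 3 = 6/3 = 2
  s[V,W] = ((0)·(2) + (-1)·(-3) + (-1)·(2) + (2)·(-1)) / 3 = -1/3 = -0.3333
  s[W,W] = ((2)·(2) + (-3)·(-3) + (2)·(2) + (-1)·(-1)) / 3 = 18/3 = 6
  Sample standard deviations s_i = √(s[i,i]):
  s(U) = √(2.9167) = 1.7078
  s(V) = √(2) = 1.4142
  s(W) = √(6) = 2.4495

Step 3 — r_{ij} = s_{ij} / (s_i · s_j):
  r[U,U] = 1 (diagonal).
  r[U,V] = -1.3333 / (1.7078 · 1.4142) = -1.3333 / 2.4152 = -0.5521
  r[U,W] = -3 / (1.7078 · 2.4495) = -3 / 4.1833 = -0.7171
  r[V,V] = 1 (diagonal).
  r[V,W] = -0.3333 / (1.4142 · 2.4495) = -0.3333 / 3.4641 = -0.0962
  r[W,W] = 1 (diagonal).

R is symmetric with unit diagonal. Assembling:

R = [[1, -0.5521, -0.7171],
 [-0.5521, 1, -0.0962],
 [-0.7171, -0.0962, 1]]


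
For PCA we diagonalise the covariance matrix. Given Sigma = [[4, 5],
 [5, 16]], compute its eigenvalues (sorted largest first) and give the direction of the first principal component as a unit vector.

Step 1 — characteristic polynomial of 2×2 Sigma:
  det(Sigma - λI) = λ² - trace · λ + det = 0.
  trace = 4 + 16 = 20, det = 4·16 - (5)² = 39.
Step 2 — discriminant:
  Δ = trace² - 4·det = 400 - 156 = 244.
Step 3 — eigenvalues:
  λ = (trace ± √Δ)/2 = (20 ± 15.6205)/2,
  λ_1 = 17.8102,  λ_2 = 2.1898.

Step 4 — unit eigenvector for λ_1: solve (Sigma - λ_1 I)v = 0. First row:
  (4 - 17.8102)·v_x + (5)·v_y = 0, i.e. (-13.8102)·v_x + (5)·v_y = 0,
  so v ∝ (b, λ_1 - a) = (5, 13.8102) = u.
  ||u|| = √((5)² + (13.8102)²) = √(215.723) ≈ 14.6875,
  v_1 = u/||u|| ≈ (0.3404, 0.9403) (||v_1|| = 1).

λ_1 = 17.8102,  λ_2 = 2.1898;  v_1 ≈ (0.3404, 0.9403)


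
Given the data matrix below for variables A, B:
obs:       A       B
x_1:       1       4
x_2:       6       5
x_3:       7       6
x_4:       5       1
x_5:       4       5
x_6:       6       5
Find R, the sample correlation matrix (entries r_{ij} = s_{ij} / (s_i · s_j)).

Step 1 — column means:
  mean(A) = (1 + 6 + 7 + 5 + 4 + 6) / 6 = 29/6 = 4.8333
  mean(B) = (4 + 5 + 6 + 1 + 5 + 5) / 6 = 26/6 = 4.3333

Step 2 — sample variances and covariances s[i,j] = (1/(n-1)) · Σ_k (x_{k,i} - mean_i) · (x_{k,j} - mean_j), with n-1 = 5:
  s[A,A] = ((-3.8333)·(-3.8333) + (1.1667)·(1.1667) + (2.1667)·(2.1667) + (0.1667)·(0.1667) + (-0.8333)·(-0.8333) + (1.1667)·(1.1667)) / 5 = 22.8333/5 = 4.5667
  s[A,B] = ((-3.8333)·(-0.3333) + (1.1667)·(0.6667) + (2.1667)·(1.6667) + (0.1667)·(-3.3333) + (-0.8333)·(0.6667) + (1.1667)·(0.6667)) / 5 = 5.3333/5 = 1.0667
  s[B,B] = ((-0.3333)·(-0.3333) + (0.6667)·(0.6667) + (1.6667)·(1.6667) + (-3.3333)·(-3.3333) + (0.6667)·(0.6667) + (0.6667)·(0.6667)) / 5 = 15.3333/5 = 3.0667
  Sample standard deviations s_i = √(s[i,i]):
  s(A) = √(4.5667) = 2.137
  s(B) = √(3.0667) = 1.7512

Step 3 — r_{ij} = s_{ij} / (s_i · s_j):
  r[A,A] = 1 (diagonal).
  r[A,B] = 1.0667 / (2.137 · 1.7512) = 1.0667 / 3.7423 = 0.285
  r[B,B] = 1 (diagonal).

R is symmetric with unit diagonal. Assembling:

R = [[1, 0.285],
 [0.285, 1]]


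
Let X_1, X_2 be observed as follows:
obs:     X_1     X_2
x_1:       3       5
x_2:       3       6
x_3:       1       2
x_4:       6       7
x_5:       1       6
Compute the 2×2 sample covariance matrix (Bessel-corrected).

Step 1 — column means:
  mean(X_1) = (3 + 3 + 1 + 6 + 1) / 5 = 14/5 = 2.8
  mean(X_2) = (5 + 6 + 2 + 7 + 6) / 5 = 26/5 = 5.2

Step 2 — sample covariance S[i,j] = (1/(n-1)) · Σ_k (x_{k,i} - mean_i) · (x_{k,j} - mean_j), with n-1 = 4.
  S[X_1,X_1] = ((0.2)·(0.2) + (0.2)·(0.2) + (-1.8)·(-1.8) + (3.2)·(3.2) + (-1.8)·(-1.8)) / 4 = 16.8/4 = 4.2
  S[X_1,X_2] = ((0.2)·(-0.2) + (0.2)·(0.8) + (-1.8)·(-3.2) + (3.2)·(1.8) + (-1.8)·(0.8)) / 4 = 10.2/4 = 2.55
  S[X_2,X_2] = ((-0.2)·(-0.2) + (0.8)·(0.8) + (-3.2)·(-3.2) + (1.8)·(1.8) + (0.8)·(0.8)) / 4 = 14.8/4 = 3.7

S is symmetric (S[j,i] = S[i,j]). Assembling:

S = [[4.2, 2.55],
 [2.55, 3.7]]


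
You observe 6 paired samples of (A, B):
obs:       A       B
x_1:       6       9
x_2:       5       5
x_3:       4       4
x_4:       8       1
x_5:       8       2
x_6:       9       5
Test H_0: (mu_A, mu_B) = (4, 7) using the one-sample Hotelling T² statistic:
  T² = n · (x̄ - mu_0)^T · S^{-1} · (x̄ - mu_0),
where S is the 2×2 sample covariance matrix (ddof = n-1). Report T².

Step 1 — sample mean vector:
  mean(A) = (6 + 5 + 4 + 8 + 8 + 9) / 6 = 40/6 = 6.6667
  mean(B) = (9 + 5 + 4 + 1 + 2 + 5) / 6 = 26/6 = 4.3333
  x̄ = (6.6667, 4.3333),  deviation x̄ - mu_0 = (6.6667, 4.3333) - (4, 7) = (2.6667, -2.6667).

Step 2 — sample covariance matrix, S[i,j] = (1/(n-1)) · Σ_k (x_{k,i} - mean_i) · (x_{k,j} - mean_j), divisor n-1 = 5:
  S[A,A] = ((-0.6667)·(-0.6667) + (-1.6667)·(-1.6667) + (-2.6667)·(-2.6667) + (1.3333)·(1.3333) + (1.3333)·(1.3333) + (2.3333)·(2.3333)) / 5 = 19.3333/5 = 3.8667
  S[A,B] = ((-0.6667)·(4.6667) + (-1.6667)·(0.6667) + (-2.6667)·(-0.3333) + (1.3333)·(-3.3333) + (1.3333)·(-2.3333) + (2.3333)·(0.6667)) / 5 = -9.3333/5 = -1.8667
  S[B,B] = ((4.6667)·(4.6667) + (0.6667)·(0.6667) + (-0.3333)·(-0.3333) + (-3.3333)·(-3.3333) + (-2.3333)·(-2.3333) + (0.6667)·(0.6667)) / 5 = 39.3333/5 = 7.8667
  S = [[3.8667, -1.8667],
 [-1.8667, 7.8667]].

Step 3 — invert S. det(S) = 3.8667·7.8667 - (-1.8667)² = 26.9333.
  S^{-1} = (1/det) · [[d, -b], [-b, a]] = [[0.2921, 0.0693],
 [0.0693, 0.1436]].

Step 4 — quadratic form (x̄ - mu_0)^T · S^{-1} · (x̄ - mu_0):
  S^{-1} · (x̄ - mu_0) = (0.5941, -0.198),
  (x̄ - mu_0)^T · [...] = (2.6667)·(0.5941) + (-2.6667)·(-0.198) = 2.1122.

Step 5 — scale by n: T² = 6 · 2.1122 = 12.6733.

T² ≈ 12.6733


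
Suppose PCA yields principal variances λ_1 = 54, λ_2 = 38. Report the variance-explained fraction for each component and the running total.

Step 1 — total variance = trace(Sigma) = Σ λ_i = 54 + 38 = 92.

Step 2 — fraction explained by component i = λ_i / Σ λ:
  PC1: 54/92 = 0.587
  PC2: 38/92 = 0.413

Step 3 — cumulative fraction after k components = (λ_1 + ... + λ_k) / Σ λ:
  k = 1: 54/92 = 0.587
  k = 2: (54 + 38)/92 = 92/92 = 1

Summary (fraction, with percent):

explained: PC1 0.587 (58.7%), PC2 0.413 (41.3%);  cumulative: 0.587, 1


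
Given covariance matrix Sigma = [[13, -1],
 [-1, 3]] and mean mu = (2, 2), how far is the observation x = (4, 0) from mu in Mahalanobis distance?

Step 1 — centre the observation: (x - mu) = (2, -2).

Step 2 — invert Sigma. det(Sigma) = 13·3 - (-1)² = 38.
  Sigma^{-1} = (1/det) · [[d, -b], [-b, a]] = [[0.0789, 0.0263],
 [0.0263, 0.3421]].

Step 3 — form the quadratic (x - mu)^T · Sigma^{-1} · (x - mu):
  Sigma^{-1} · (x - mu) = (0.1053, -0.6316).
  (x - mu)^T · [Sigma^{-1} · (x - mu)] = (2)·(0.1053) + (-2)·(-0.6316) = 1.4737.

Step 4 — take square root: d = √(1.4737) ≈ 1.214.

d(x, mu) = √(1.4737) ≈ 1.214


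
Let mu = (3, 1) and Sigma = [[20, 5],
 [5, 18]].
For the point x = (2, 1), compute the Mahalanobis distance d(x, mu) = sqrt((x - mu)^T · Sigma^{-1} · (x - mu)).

Step 1 — centre the observation: (x - mu) = (-1, 0).

Step 2 — invert Sigma. det(Sigma) = 20·18 - (5)² = 335.
  Sigma^{-1} = (1/det) · [[d, -b], [-b, a]] = [[0.0537, -0.0149],
 [-0.0149, 0.0597]].

Step 3 — form the quadratic (x - mu)^T · Sigma^{-1} · (x - mu):
  Sigma^{-1} · (x - mu) = (-0.0537, 0.0149).
  (x - mu)^T · [Sigma^{-1} · (x - mu)] = (-1)·(-0.0537) + (0)·(0.0149) = 0.0537.

Step 4 — take square root: d = √(0.0537) ≈ 0.2318.

d(x, mu) = √(0.0537) ≈ 0.2318


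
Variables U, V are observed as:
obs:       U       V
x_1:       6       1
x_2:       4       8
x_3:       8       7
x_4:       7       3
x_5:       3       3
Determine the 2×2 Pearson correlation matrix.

Step 1 — column means:
  mean(U) = (6 + 4 + 8 + 7 + 3) / 5 = 28/5 = 5.6
  mean(V) = (1 + 8 + 7 + 3 + 3) / 5 = 22/5 = 4.4

Step 2 — sample variances and covariances s[i,j] = (1/(n-1)) · Σ_k (x_{k,i} - mean_i) · (x_{k,j} - mean_j), with n-1 = 4:
  s[U,U] = ((0.4)·(0.4) + (-1.6)·(-1.6) + (2.4)·(2.4) + (1.4)·(1.4) + (-2.6)·(-2.6)) / 4 = 17.2/4 = 4.3
  s[U,V] = ((0.4)·(-3.4) + (-1.6)·(3.6) + (2.4)·(2.6) + (1.4)·(-1.4) + (-2.6)·(-1.4)) / 4 = 0.8/4 = 0.2
  s[V,V] = ((-3.4)·(-3.4) + (3.6)·(3.6) + (2.6)·(2.6) + (-1.4)·(-1.4) + (-1.4)·(-1.4)) / 4 = 35.2/4 = 8.8
  Sample standard deviations s_i = √(s[i,i]):
  s(U) = √(4.3) = 2.0736
  s(V) = √(8.8) = 2.9665

Step 3 — r_{ij} = s_{ij} / (s_i · s_j):
  r[U,U] = 1 (diagonal).
  r[U,V] = 0.2 / (2.0736 · 2.9665) = 0.2 / 6.1514 = 0.0325
  r[V,V] = 1 (diagonal).

R is symmetric with unit diagonal. Assembling:

R = [[1, 0.0325],
 [0.0325, 1]]


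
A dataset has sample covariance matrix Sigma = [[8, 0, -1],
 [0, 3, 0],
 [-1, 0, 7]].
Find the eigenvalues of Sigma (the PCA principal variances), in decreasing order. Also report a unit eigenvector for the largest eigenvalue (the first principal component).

Step 1 — characteristic polynomial p(λ) = det(λI - Sigma) = λ³ - tr·λ² + c_1·λ - det, where tr = trace, c_1 = sum of the principal 2×2 minors, det = det(Sigma):
  tr = 8 + 3 + 7 = 18,
  c_1 = (8·3 - (0)²) + (8·7 - (-1)²) + (3·7 - (0)²) = 24 + 55 + 21 = 100,
  det = 8·(3·7 - (0)²) - (0)·((0)·7 - (0)·(-1)) + (-1)·((0)·(0) - 3·(-1)) = 8·(21) - (0)·(0) + (-1)·(3) = 165.
  So p(λ) = λ³ - 18λ² + 100λ - 165.
Step 2 — look for an integer root (rational root theorem: any rational root is an integer divisor of 165). Testing λ = 3:
  p(3) = 27 - 162 + 300 - 165 = 0  ✓
  Dividing out (λ - 3): p(λ) = (λ - 3)(λ² - 15λ + 55).
Step 3 — remaining eigenvalues from the quadratic λ² - 15λ + 55 = 0:
  Δ = 15² - 4·55 = 225 - 220 = 5,  λ = (15 ± √5)/2 = (15 ± 2.2361)/2 ≈ 8.618 or 6.382.
  Sorted: λ_1 = 8.618,  λ_2 = 6.382,  λ_3 = 3  (check: sum = 18 = tr ✓).

Step 4 — unit eigenvector for λ_1 ≈ 8.618: v spans the null space of (Sigma - λ_1 I), whose rows are
  r_1 = (-0.618, 0, -1),  r_2 = (0, -5.618, 0),  r_3 = (-1, 0, -1.618).
  v is orthogonal to every row, so take v ∝ r_1 × r_2 = ((0)·(0) - (-1)·(-5.618), (-1)·(0) - (-0.618)·(0), (-0.618)·(-5.618) - (0)·(0)) ≈ (-5.618, 0, 3.4721).
  Rescale (multiply by -1 so the first nonzero entry is positive): u = (5.618, 0, -3.4721).
  ||u|| = √((5.618)² + (0)² + (-3.4721)²) = √(43.618) ≈ 6.6044,  v_1 = u/||u|| ≈ (0.8507, 0, -0.5257) (||v_1|| = 1).

λ_1 = 8.618,  λ_2 = 6.382,  λ_3 = 3;  v_1 ≈ (0.8507, 0, -0.5257)


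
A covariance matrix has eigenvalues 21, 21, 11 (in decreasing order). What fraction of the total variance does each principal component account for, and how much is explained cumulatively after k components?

Step 1 — total variance = trace(Sigma) = Σ λ_i = 21 + 21 + 11 = 53.

Step 2 — fraction explained by component i = λ_i / Σ λ:
  PC1: 21/53 = 0.3962
  PC2: 21/53 = 0.3962
  PC3: 11/53 = 0.2075

Step 3 — cumulative fraction after k components = (λ_1 + ... + λ_k) / Σ λ:
  k = 1: 21/53 = 0.3962
  k = 2: (21 + 21)/53 = 42/53 = 0.7925
  k = 3: (21 + 21 + 11)/53 = 53/53 = 1

Summary (fraction, with percent):

explained: PC1 0.3962 (39.62%), PC2 0.3962 (39.62%), PC3 0.2075 (20.75%);  cumulative: 0.3962, 0.7925, 1


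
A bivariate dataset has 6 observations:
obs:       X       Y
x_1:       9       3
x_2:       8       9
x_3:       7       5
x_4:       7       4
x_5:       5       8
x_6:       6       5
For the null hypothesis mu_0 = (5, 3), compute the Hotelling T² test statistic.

Step 1 — sample mean vector:
  mean(X) = (9 + 8 + 7 + 7 + 5 + 6) / 6 = 42/6 = 7
  mean(Y) = (3 + 9 + 5 + 4 + 8 + 5) / 6 = 34/6 = 5.6667
  x̄ = (7, 5.6667),  deviation x̄ - mu_0 = (7, 5.6667) - (5, 3) = (2, 2.6667).

Step 2 — sample covariance matrix, S[i,j] = (1/(n-1)) · Σ_k (x_{k,i} - mean_i) · (x_{k,j} - mean_j), divisor n-1 = 5:
  S[X,X] = ((2)·(2) + (1)·(1) + (0)·(0) + (0)·(0) + (-2)·(-2) + (-1)·(-1)) / 5 = 10/5 = 2
  S[X,Y] = ((2)·(-2.6667) + (1)·(3.3333) + (0)·(-0.6667) + (0)·(-1.6667) + (-2)·(2.3333) + (-1)·(-0.6667)) / 5 = -6/5 = -1.2
  S[Y,Y] = ((-2.6667)·(-2.6667) + (3.3333)·(3.3333) + (-0.6667)·(-0.6667) + (-1.6667)·(-1.6667) + (2.3333)·(2.3333) + (-0.6667)·(-0.6667)) / 5 = 27.3333/5 = 5.4667
  S = [[2, -1.2],
 [-1.2, 5.4667]].

Step 3 — invert S. det(S) = 2·5.4667 - (-1.2)² = 9.4933.
  S^{-1} = (1/det) · [[d, -b], [-b, a]] = [[0.5758, 0.1264],
 [0.1264, 0.2107]].

Step 4 — quadratic form (x̄ - mu_0)^T · S^{-1} · (x̄ - mu_0):
  S^{-1} · (x̄ - mu_0) = (1.4888, 0.8146),
  (x̄ - mu_0)^T · [...] = (2)·(1.4888) + (2.6667)·(0.8146) = 5.1498.

Step 5 — scale by n: T² = 6 · 5.1498 = 30.8989.

T² ≈ 30.8989


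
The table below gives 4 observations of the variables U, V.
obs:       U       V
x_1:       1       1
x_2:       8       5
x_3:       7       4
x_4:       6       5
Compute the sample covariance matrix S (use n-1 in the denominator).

Step 1 — column means:
  mean(U) = (1 + 8 + 7 + 6) / 4 = 22/4 = 5.5
  mean(V) = (1 + 5 + 4 + 5) / 4 = 15/4 = 3.75

Step 2 — sample covariance S[i,j] = (1/(n-1)) · Σ_k (x_{k,i} - mean_i) · (x_{k,j} - mean_j), with n-1 = 3.
  S[U,U] = ((-4.5)·(-4.5) + (2.5)·(2.5) + (1.5)·(1.5) + (0.5)·(0.5)) / 3 = 29/3 = 9.6667
  S[U,V] = ((-4.5)·(-2.75) + (2.5)·(1.25) + (1.5)·(0.25) + (0.5)·(1.25)) / 3 = 16.5/3 = 5.5
  S[V,V] = ((-2.75)·(-2.75) + (1.25)·(1.25) + (0.25)·(0.25) + (1.25)·(1.25)) / 3 = 10.75/3 = 3.5833

S is symmetric (S[j,i] = S[i,j]). Assembling:

S = [[9.6667, 5.5],
 [5.5, 3.5833]]


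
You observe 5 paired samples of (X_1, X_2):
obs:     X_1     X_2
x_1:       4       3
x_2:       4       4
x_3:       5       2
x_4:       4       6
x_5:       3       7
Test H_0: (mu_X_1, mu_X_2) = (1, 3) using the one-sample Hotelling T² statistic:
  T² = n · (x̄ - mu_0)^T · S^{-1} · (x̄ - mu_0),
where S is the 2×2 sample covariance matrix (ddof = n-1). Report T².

Step 1 — sample mean vector:
  mean(X_1) = (4 + 4 + 5 + 4 + 3) / 5 = 20/5 = 4
  mean(X_2) = (3 + 4 + 2 + 6 + 7) / 5 = 22/5 = 4.4
  x̄ = (4, 4.4),  deviation x̄ - mu_0 = (4, 4.4) - (1, 3) = (3, 1.4).

Step 2 — sample covariance matrix, S[i,j] = (1/(n-1)) · Σ_k (x_{k,i} - mean_i) · (x_{k,j} - mean_j), divisor n-1 = 4:
  S[X_1,X_1] = ((0)·(0) + (0)·(0) + (1)·(1) + (0)·(0) + (-1)·(-1)) / 4 = 2/4 = 0.5
  S[X_1,X_2] = ((0)·(-1.4) + (0)·(-0.4) + (1)·(-2.4) + (0)·(1.6) + (-1)·(2.6)) / 4 = -5/4 = -1.25
  S[X_2,X_2] = ((-1.4)·(-1.4) + (-0.4)·(-0.4) + (-2.4)·(-2.4) + (1.6)·(1.6) + (2.6)·(2.6)) / 4 = 17.2/4 = 4.3
  S = [[0.5, -1.25],
 [-1.25, 4.3]].

Step 3 — invert S. det(S) = 0.5·4.3 - (-1.25)² = 0.5875.
  S^{-1} = (1/det) · [[d, -b], [-b, a]] = [[7.3191, 2.1277],
 [2.1277, 0.8511]].

Step 4 — quadratic form (x̄ - mu_0)^T · S^{-1} · (x̄ - mu_0):
  S^{-1} · (x̄ - mu_0) = (24.9362, 7.5745),
  (x̄ - mu_0)^T · [...] = (3)·(24.9362) + (1.4)·(7.5745) = 85.4128.

Step 5 — scale by n: T² = 5 · 85.4128 = 427.0638.

T² ≈ 427.0638


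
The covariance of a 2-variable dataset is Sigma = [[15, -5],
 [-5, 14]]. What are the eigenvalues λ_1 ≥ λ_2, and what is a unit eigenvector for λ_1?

Step 1 — characteristic polynomial of 2×2 Sigma:
  det(Sigma - λI) = λ² - trace · λ + det = 0.
  trace = 15 + 14 = 29, det = 15·14 - (-5)² = 185.
Step 2 — discriminant:
  Δ = trace² - 4·det = 841 - 740 = 101.
Step 3 — eigenvalues:
  λ = (trace ± √Δ)/2 = (29 ± 10.0499)/2,
  λ_1 = 19.5249,  λ_2 = 9.4751.

Step 4 — unit eigenvector for λ_1: solve (Sigma - λ_1 I)v = 0. First row:
  (15 - 19.5249)·v_x + (-5)·v_y = 0, i.e. (-4.5249)·v_x + (-5)·v_y = 0,
  so v ∝ (b, λ_1 - a) = (-5, 4.5249); multiply by -1 so the first entry is positive: u = (5, -4.5249).
  ||u|| = √((5)² + (-4.5249)²) = √(45.4751) ≈ 6.7435,
  v_1 = u/||u|| ≈ (0.7415, -0.671) (||v_1|| = 1).

λ_1 = 19.5249,  λ_2 = 9.4751;  v_1 ≈ (0.7415, -0.671)


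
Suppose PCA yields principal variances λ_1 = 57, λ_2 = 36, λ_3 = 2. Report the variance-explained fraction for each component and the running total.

Step 1 — total variance = trace(Sigma) = Σ λ_i = 57 + 36 + 2 = 95.

Step 2 — fraction explained by component i = λ_i / Σ λ:
  PC1: 57/95 = 0.6
  PC2: 36/95 = 0.3789
  PC3: 2/95 = 0.0211

Step 3 — cumulative fraction after k components = (λ_1 + ... + λ_k) / Σ λ:
  k = 1: 57/95 = 0.6
  k = 2: (57 + 36)/95 = 93/95 = 0.9789
  k = 3: (57 + 36 + 2)/95 = 95/95 = 1

Summary (fraction, with percent):

explained: PC1 0.6 (60%), PC2 0.3789 (37.89%), PC3 0.0211 (2.11%);  cumulative: 0.6, 0.9789, 1


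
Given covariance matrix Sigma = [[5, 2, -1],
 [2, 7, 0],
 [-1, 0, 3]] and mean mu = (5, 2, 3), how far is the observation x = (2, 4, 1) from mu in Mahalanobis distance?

Step 1 — centre the observation: (x - mu) = (-3, 2, -2).

Step 2 — invert Sigma (cofactor / det for 3×3, or solve directly):
  Sigma^{-1} = [[0.2442, -0.0698, 0.0814],
 [-0.0698, 0.1628, -0.0233],
 [0.0814, -0.0233, 0.3605]].

Step 3 — form the quadratic (x - mu)^T · Sigma^{-1} · (x - mu):
  Sigma^{-1} · (x - mu) = (-1.0349, 0.5814, -1.0116).
  (x - mu)^T · [Sigma^{-1} · (x - mu)] = (-3)·(-1.0349) + (2)·(0.5814) + (-2)·(-1.0116) = 6.2907.

Step 4 — take square root: d = √(6.2907) ≈ 2.5081.

d(x, mu) = √(6.2907) ≈ 2.5081


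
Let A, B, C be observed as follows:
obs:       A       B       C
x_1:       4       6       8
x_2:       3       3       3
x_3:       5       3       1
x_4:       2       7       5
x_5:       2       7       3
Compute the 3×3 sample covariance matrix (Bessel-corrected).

Step 1 — column means:
  mean(A) = (4 + 3 + 5 + 2 + 2) / 5 = 16/5 = 3.2
  mean(B) = (6 + 3 + 3 + 7 + 7) / 5 = 26/5 = 5.2
  mean(C) = (8 + 3 + 1 + 5 + 3) / 5 = 20/5 = 4

Step 2 — sample covariance S[i,j] = (1/(n-1)) · Σ_k (x_{k,i} - mean_i) · (x_{k,j} - mean_j), with n-1 = 4.
  S[A,A] = ((0.8)·(0.8) + (-0.2)·(-0.2) + (1.8)·(1.8) + (-1.2)·(-1.2) + (-1.2)·(-1.2)) / 4 = 6.8/4 = 1.7
  S[A,B] = ((0.8)·(0.8) + (-0.2)·(-2.2) + (1.8)·(-2.2) + (-1.2)·(1.8) + (-1.2)·(1.8)) / 4 = -7.2/4 = -1.8
  S[A,C] = ((0.8)·(4) + (-0.2)·(-1) + (1.8)·(-3) + (-1.2)·(1) + (-1.2)·(-1)) / 4 = -2/4 = -0.5
  S[B,B] = ((0.8)·(0.8) + (-2.2)·(-2.2) + (-2.2)·(-2.2) + (1.8)·(1.8) + (1.8)·(1.8)) / 4 = 16.8/4 = 4.2
  S[B,C] = ((0.8)·(4) + (-2.2)·(-1) + (-2.2)·(-3) + (1.8)·(1) + (1.8)·(-1)) / 4 = 12/4 = 3
  S[C,C] = ((4)·(4) + (-1)·(-1) + (-3)·(-3) + (1)·(1) + (-1)·(-1)) / 4 = 28/4 = 7

S is symmetric (S[j,i] = S[i,j]). Assembling:

S = [[1.7, -1.8, -0.5],
 [-1.8, 4.2, 3],
 [-0.5, 3, 7]]


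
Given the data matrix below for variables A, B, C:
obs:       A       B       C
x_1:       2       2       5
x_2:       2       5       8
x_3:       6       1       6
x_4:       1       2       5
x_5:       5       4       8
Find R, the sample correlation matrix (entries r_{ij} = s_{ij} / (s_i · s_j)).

Step 1 — column means:
  mean(A) = (2 + 2 + 6 + 1 + 5) / 5 = 16/5 = 3.2
  mean(B) = (2 + 5 + 1 + 2 + 4) / 5 = 14/5 = 2.8
  mean(C) = (5 + 8 + 6 + 5 + 8) / 5 = 32/5 = 6.4

Step 2 — sample variances and covariances s[i,j] = (1/(n-1)) · Σ_k (x_{k,i} - mean_i) · (x_{k,j} - mean_j), with n-1 = 4:
  s[A,A] = ((-1.2)·(-1.2) + (-1.2)·(-1.2) + (2.8)·(2.8) + (-2.2)·(-2.2) + (1.8)·(1.8)) / 4 = 18.8/4 = 4.7
  s[A,B] = ((-1.2)·(-0.8) + (-1.2)·(2.2) + (2.8)·(-1.8) + (-2.2)·(-0.8) + (1.8)·(1.2)) / 4 = -2.8/4 = -0.7
  s[A,C] = ((-1.2)·(-1.4) + (-1.2)·(1.6) + (2.8)·(-0.4) + (-2.2)·(-1.4) + (1.8)·(1.6)) / 4 = 4.6/4 = 1.15
  s[B,B] = ((-0.8)·(-0.8) + (2.2)·(2.2) + (-1.8)·(-1.8) + (-0.8)·(-0.8) + (1.2)·(1.2)) / 4 = 10.8/4 = 2.7
  s[B,C] = ((-0.8)·(-1.4) + (2.2)·(1.6) + (-1.8)·(-0.4) + (-0.8)·(-1.4) + (1.2)·(1.6)) / 4 = 8.4/4 = 2.1
  s[C,C] = ((-1.4)·(-1.4) + (1.6)·(1.6) + (-0.4)·(-0.4) + (-1.4)·(-1.4) + (1.6)·(1.6)) / 4 = 9.2/4 = 2.3
  Sample standard deviations s_i = √(s[i,i]):
  s(A) = √(4.7) = 2.1679
  s(B) = √(2.7) = 1.6432
  s(C) = √(2.3) = 1.5166

Step 3 — r_{ij} = s_{ij} / (s_i · s_j):
  r[A,A] = 1 (diagonal).
  r[A,B] = -0.7 / (2.1679 · 1.6432) = -0.7 / 3.5623 = -0.1965
  r[A,C] = 1.15 / (2.1679 · 1.5166) = 1.15 / 3.2879 = 0.3498
  r[B,B] = 1 (diagonal).
  r[B,C] = 2.1 / (1.6432 · 1.5166) = 2.1 / 2.492 = 0.8427
  r[C,C] = 1 (diagonal).

R is symmetric with unit diagonal. Assembling:

R = [[1, -0.1965, 0.3498],
 [-0.1965, 1, 0.8427],
 [0.3498, 0.8427, 1]]


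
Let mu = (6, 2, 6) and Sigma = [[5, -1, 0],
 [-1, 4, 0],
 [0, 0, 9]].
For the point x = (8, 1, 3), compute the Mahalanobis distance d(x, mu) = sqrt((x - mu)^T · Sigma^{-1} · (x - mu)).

Step 1 — centre the observation: (x - mu) = (2, -1, -3).

Step 2 — invert Sigma (cofactor / det for 3×3, or solve directly):
  Sigma^{-1} = [[0.2105, 0.0526, 0],
 [0.0526, 0.2632, 0],
 [0, 0, 0.1111]].

Step 3 — form the quadratic (x - mu)^T · Sigma^{-1} · (x - mu):
  Sigma^{-1} · (x - mu) = (0.3684, -0.1579, -0.3333).
  (x - mu)^T · [Sigma^{-1} · (x - mu)] = (2)·(0.3684) + (-1)·(-0.1579) + (-3)·(-0.3333) = 1.8947.

Step 4 — take square root: d = √(1.8947) ≈ 1.3765.

d(x, mu) = √(1.8947) ≈ 1.3765


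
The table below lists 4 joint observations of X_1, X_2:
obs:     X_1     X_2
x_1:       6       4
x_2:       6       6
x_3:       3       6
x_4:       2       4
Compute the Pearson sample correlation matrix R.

Step 1 — column means:
  mean(X_1) = (6 + 6 + 3 + 2) / 4 = 17/4 = 4.25
  mean(X_2) = (4 + 6 + 6 + 4) / 4 = 20/4 = 5

Step 2 — sample variances and covariances s[i,j] = (1/(n-1)) · Σ_k (x_{k,i} - mean_i) · (x_{k,j} - mean_j), with n-1 = 3:
  s[X_1,X_1] = ((1.75)·(1.75) + (1.75)·(1.75) + (-1.25)·(-1.25) + (-2.25)·(-2.25)) / 3 = 12.75/3 = 4.25
  s[X_1,X_2] = ((1.75)·(-1) + (1.75)·(1) + (-1.25)·(1) + (-2.25)·(-1)) / 3 = 1/3 = 0.3333
  s[X_2,X_2] = ((-1)·(-1) + (1)·(1) + (1)·(1) + (-1)·(-1)) / 3 = 4/3 = 1.3333
  Sample standard deviations s_i = √(s[i,i]):
  s(X_1) = √(4.25) = 2.0616
  s(X_2) = √(1.3333) = 1.1547

Step 3 — r_{ij} = s_{ij} / (s_i · s_j):
  r[X_1,X_1] = 1 (diagonal).
  r[X_1,X_2] = 0.3333 / (2.0616 · 1.1547) = 0.3333 / 2.3805 = 0.14
  r[X_2,X_2] = 1 (diagonal).

R is symmetric with unit diagonal. Assembling:

R = [[1, 0.14],
 [0.14, 1]]


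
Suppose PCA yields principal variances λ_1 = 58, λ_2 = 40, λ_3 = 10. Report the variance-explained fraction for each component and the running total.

Step 1 — total variance = trace(Sigma) = Σ λ_i = 58 + 40 + 10 = 108.

Step 2 — fraction explained by component i = λ_i / Σ λ:
  PC1: 58/108 = 0.537
  PC2: 40/108 = 0.3704
  PC3: 10/108 = 0.0926

Step 3 — cumulative fraction after k components = (λ_1 + ... + λ_k) / Σ λ:
  k = 1: 58/108 = 0.537
  k = 2: (58 + 40)/108 = 98/108 = 0.9074
  k = 3: (58 + 40 + 10)/108 = 108/108 = 1

Summary (fraction, with percent):

explained: PC1 0.537 (53.7%), PC2 0.3704 (37.04%), PC3 0.0926 (9.26%);  cumulative: 0.537, 0.9074, 1


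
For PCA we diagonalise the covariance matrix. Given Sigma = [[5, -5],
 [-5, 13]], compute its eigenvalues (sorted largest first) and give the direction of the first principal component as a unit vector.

Step 1 — characteristic polynomial of 2×2 Sigma:
  det(Sigma - λI) = λ² - trace · λ + det = 0.
  trace = 5 + 13 = 18, det = 5·13 - (-5)² = 40.
Step 2 — discriminant:
  Δ = trace² - 4·det = 324 - 160 = 164.
Step 3 — eigenvalues:
  λ = (trace ± √Δ)/2 = (18 ± 12.8062)/2,
  λ_1 = 15.4031,  λ_2 = 2.5969.

Step 4 — unit eigenvector for λ_1: solve (Sigma - λ_1 I)v = 0. First row:
  (5 - 15.4031)·v_x + (-5)·v_y = 0, i.e. (-10.4031)·v_x + (-5)·v_y = 0,
  so v ∝ (b, λ_1 - a) = (-5, 10.4031); multiply by -1 so the first entry is positive: u = (5, -10.4031).
  ||u|| = √((5)² + (-10.4031)²) = √(133.225) ≈ 11.5423,
  v_1 = u/||u|| ≈ (0.4332, -0.9013) (||v_1|| = 1).

λ_1 = 15.4031,  λ_2 = 2.5969;  v_1 ≈ (0.4332, -0.9013)


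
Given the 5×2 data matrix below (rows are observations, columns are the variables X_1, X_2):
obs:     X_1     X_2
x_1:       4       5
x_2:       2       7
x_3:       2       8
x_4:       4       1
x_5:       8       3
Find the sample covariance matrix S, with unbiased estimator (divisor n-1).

Step 1 — column means:
  mean(X_1) = (4 + 2 + 2 + 4 + 8) / 5 = 20/5 = 4
  mean(X_2) = (5 + 7 + 8 + 1 + 3) / 5 = 24/5 = 4.8

Step 2 — sample covariance S[i,j] = (1/(n-1)) · Σ_k (x_{k,i} - mean_i) · (x_{k,j} - mean_j), with n-1 = 4.
  S[X_1,X_1] = ((0)·(0) + (-2)·(-2) + (-2)·(-2) + (0)·(0) + (4)·(4)) / 4 = 24/4 = 6
  S[X_1,X_2] = ((0)·(0.2) + (-2)·(2.2) + (-2)·(3.2) + (0)·(-3.8) + (4)·(-1.8)) / 4 = -18/4 = -4.5
  S[X_2,X_2] = ((0.2)·(0.2) + (2.2)·(2.2) + (3.2)·(3.2) + (-3.8)·(-3.8) + (-1.8)·(-1.8)) / 4 = 32.8/4 = 8.2

S is symmetric (S[j,i] = S[i,j]). Assembling:

S = [[6, -4.5],
 [-4.5, 8.2]]


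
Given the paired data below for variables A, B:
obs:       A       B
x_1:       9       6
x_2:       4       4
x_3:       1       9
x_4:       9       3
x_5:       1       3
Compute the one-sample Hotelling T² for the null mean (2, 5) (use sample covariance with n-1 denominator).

Step 1 — sample mean vector:
  mean(A) = (9 + 4 + 1 + 9 + 1) / 5 = 24/5 = 4.8
  mean(B) = (6 + 4 + 9 + 3 + 3) / 5 = 25/5 = 5
  x̄ = (4.8, 5),  deviation x̄ - mu_0 = (4.8, 5) - (2, 5) = (2.8, 0).

Step 2 — sample covariance matrix, S[i,j] = (1/(n-1)) · Σ_k (x_{k,i} - mean_i) · (x_{k,j} - mean_j), divisor n-1 = 4:
  S[A,A] = ((4.2)·(4.2) + (-0.8)·(-0.8) + (-3.8)·(-3.8) + (4.2)·(4.2) + (-3.8)·(-3.8)) / 4 = 64.8/4 = 16.2
  S[A,B] = ((4.2)·(1) + (-0.8)·(-1) + (-3.8)·(4) + (4.2)·(-2) + (-3.8)·(-2)) / 4 = -11/4 = -2.75
  S[B,B] = ((1)·(1) + (-1)·(-1) + (4)·(4) + (-2)·(-2) + (-2)·(-2)) / 4 = 26/4 = 6.5
  S = [[16.2, -2.75],
 [-2.75, 6.5]].

Step 3 — invert S. det(S) = 16.2·6.5 - (-2.75)² = 97.7375.
  S^{-1} = (1/det) · [[d, -b], [-b, a]] = [[0.0665, 0.0281],
 [0.0281, 0.1658]].

Step 4 — quadratic form (x̄ - mu_0)^T · S^{-1} · (x̄ - mu_0):
  S^{-1} · (x̄ - mu_0) = (0.1862, 0.0788),
  (x̄ - mu_0)^T · [...] = (2.8)·(0.1862) + (0)·(0.0788) = 0.5214.

Step 5 — scale by n: T² = 5 · 0.5214 = 2.607.

T² ≈ 2.607


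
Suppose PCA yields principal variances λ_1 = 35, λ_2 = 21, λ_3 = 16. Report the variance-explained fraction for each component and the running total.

Step 1 — total variance = trace(Sigma) = Σ λ_i = 35 + 21 + 16 = 72.

Step 2 — fraction explained by component i = λ_i / Σ λ:
  PC1: 35/72 = 0.4861
  PC2: 21/72 = 0.2917
  PC3: 16/72 = 0.2222

Step 3 — cumulative fraction after k components = (λ_1 + ... + λ_k) / Σ λ:
  k = 1: 35/72 = 0.4861
  k = 2: (35 + 21)/72 = 56/72 = 0.7778
  k = 3: (35 + 21 + 16)/72 = 72/72 = 1

Summary (fraction, with percent):

explained: PC1 0.4861 (48.61%), PC2 0.2917 (29.17%), PC3 0.2222 (22.22%);  cumulative: 0.4861, 0.7778, 1


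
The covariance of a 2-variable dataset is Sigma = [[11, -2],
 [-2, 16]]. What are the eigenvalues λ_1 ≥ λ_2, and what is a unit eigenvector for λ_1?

Step 1 — characteristic polynomial of 2×2 Sigma:
  det(Sigma - λI) = λ² - trace · λ + det = 0.
  trace = 11 + 16 = 27, det = 11·16 - (-2)² = 172.
Step 2 — discriminant:
  Δ = trace² - 4·det = 729 - 688 = 41.
Step 3 — eigenvalues:
  λ = (trace ± √Δ)/2 = (27 ± 6.4031)/2,
  λ_1 = 16.7016,  λ_2 = 10.2984.

Step 4 — unit eigenvector for λ_1: solve (Sigma - λ_1 I)v = 0. First row:
  (11 - 16.7016)·v_x + (-2)·v_y = 0, i.e. (-5.7016)·v_x + (-2)·v_y = 0,
  so v ∝ (b, λ_1 - a) = (-2, 5.7016); multiply by -1 so the first entry is positive: u = (2, -5.7016).
  ||u|| = √((2)² + (-5.7016)²) = √(36.5078) ≈ 6.0422,
  v_1 = u/||u|| ≈ (0.331, -0.9436) (||v_1|| = 1).

λ_1 = 16.7016,  λ_2 = 10.2984;  v_1 ≈ (0.331, -0.9436)


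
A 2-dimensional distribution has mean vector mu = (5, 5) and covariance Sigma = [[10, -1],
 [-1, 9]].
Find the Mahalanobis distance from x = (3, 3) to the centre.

Step 1 — centre the observation: (x - mu) = (-2, -2).

Step 2 — invert Sigma. det(Sigma) = 10·9 - (-1)² = 89.
  Sigma^{-1} = (1/det) · [[d, -b], [-b, a]] = [[0.1011, 0.0112],
 [0.0112, 0.1124]].

Step 3 — form the quadratic (x - mu)^T · Sigma^{-1} · (x - mu):
  Sigma^{-1} · (x - mu) = (-0.2247, -0.2472).
  (x - mu)^T · [Sigma^{-1} · (x - mu)] = (-2)·(-0.2247) + (-2)·(-0.2472) = 0.9438.

Step 4 — take square root: d = √(0.9438) ≈ 0.9715.

d(x, mu) = √(0.9438) ≈ 0.9715


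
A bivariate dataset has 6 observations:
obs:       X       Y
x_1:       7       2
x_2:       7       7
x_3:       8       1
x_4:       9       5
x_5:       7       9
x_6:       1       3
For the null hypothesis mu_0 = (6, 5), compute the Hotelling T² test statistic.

Step 1 — sample mean vector:
  mean(X) = (7 + 7 + 8 + 9 + 7 + 1) / 6 = 39/6 = 6.5
  mean(Y) = (2 + 7 + 1 + 5 + 9 + 3) / 6 = 27/6 = 4.5
  x̄ = (6.5, 4.5),  deviation x̄ - mu_0 = (6.5, 4.5) - (6, 5) = (0.5, -0.5).

Step 2 — sample covariance matrix, S[i,j] = (1/(n-1)) · Σ_k (x_{k,i} - mean_i) · (x_{k,j} - mean_j), divisor n-1 = 5:
  S[X,X] = ((0.5)·(0.5) + (0.5)·(0.5) + (1.5)·(1.5) + (2.5)·(2.5) + (0.5)·(0.5) + (-5.5)·(-5.5)) / 5 = 39.5/5 = 7.9
  S[X,Y] = ((0.5)·(-2.5) + (0.5)·(2.5) + (1.5)·(-3.5) + (2.5)·(0.5) + (0.5)·(4.5) + (-5.5)·(-1.5)) / 5 = 6.5/5 = 1.3
  S[Y,Y] = ((-2.5)·(-2.5) + (2.5)·(2.5) + (-3.5)·(-3.5) + (0.5)·(0.5) + (4.5)·(4.5) + (-1.5)·(-1.5)) / 5 = 47.5/5 = 9.5
  S = [[7.9, 1.3],
 [1.3, 9.5]].

Step 3 — invert S. det(S) = 7.9·9.5 - (1.3)² = 73.36.
  S^{-1} = (1/det) · [[d, -b], [-b, a]] = [[0.1295, -0.0177],
 [-0.0177, 0.1077]].

Step 4 — quadratic form (x̄ - mu_0)^T · S^{-1} · (x̄ - mu_0):
  S^{-1} · (x̄ - mu_0) = (0.0736, -0.0627),
  (x̄ - mu_0)^T · [...] = (0.5)·(0.0736) + (-0.5)·(-0.0627) = 0.0682.

Step 5 — scale by n: T² = 6 · 0.0682 = 0.4089.

T² ≈ 0.4089


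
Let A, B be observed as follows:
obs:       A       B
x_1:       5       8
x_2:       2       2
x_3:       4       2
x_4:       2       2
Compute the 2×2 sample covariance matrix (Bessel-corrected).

Step 1 — column means:
  mean(A) = (5 + 2 + 4 + 2) / 4 = 13/4 = 3.25
  mean(B) = (8 + 2 + 2 + 2) / 4 = 14/4 = 3.5

Step 2 — sample covariance S[i,j] = (1/(n-1)) · Σ_k (x_{k,i} - mean_i) · (x_{k,j} - mean_j), with n-1 = 3.
  S[A,A] = ((1.75)·(1.75) + (-1.25)·(-1.25) + (0.75)·(0.75) + (-1.25)·(-1.25)) / 3 = 6.75/3 = 2.25
  S[A,B] = ((1.75)·(4.5) + (-1.25)·(-1.5) + (0.75)·(-1.5) + (-1.25)·(-1.5)) / 3 = 10.5/3 = 3.5
  S[B,B] = ((4.5)·(4.5) + (-1.5)·(-1.5) + (-1.5)·(-1.5) + (-1.5)·(-1.5)) / 3 = 27/3 = 9

S is symmetric (S[j,i] = S[i,j]). Assembling:

S = [[2.25, 3.5],
 [3.5, 9]]


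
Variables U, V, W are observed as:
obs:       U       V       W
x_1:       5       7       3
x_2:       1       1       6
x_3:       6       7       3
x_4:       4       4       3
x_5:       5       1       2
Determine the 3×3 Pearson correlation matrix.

Step 1 — column means:
  mean(U) = (5 + 1 + 6 + 4 + 5) / 5 = 21/5 = 4.2
  mean(V) = (7 + 1 + 7 + 4 + 1) / 5 = 20/5 = 4
  mean(W) = (3 + 6 + 3 + 3 + 2) / 5 = 17/5 = 3.4

Step 2 — sample variances and covariances s[i,j] = (1/(n-1)) · Σ_k (x_{k,i} - mean_i) · (x_{k,j} - mean_j), with n-1 = 4:
  s[U,U] = ((0.8)·(0.8) + (-3.2)·(-3.2) + (1.8)·(1.8) + (-0.2)·(-0.2) + (0.8)·(0.8)) / 4 = 14.8/4 = 3.7
  s[U,V] = ((0.8)·(3) + (-3.2)·(-3) + (1.8)·(3) + (-0.2)·(0) + (0.8)·(-3)) / 4 = 15/4 = 3.75
  s[U,W] = ((0.8)·(-0.4) + (-3.2)·(2.6) + (1.8)·(-0.4) + (-0.2)·(-0.4) + (0.8)·(-1.4)) / 4 = -10.4/4 = -2.6
  s[V,V] = ((3)·(3) + (-3)·(-3) + (3)·(3) + (0)·(0) + (-3)·(-3)) / 4 = 36/4 = 9
  s[V,W] = ((3)·(-0.4) + (-3)·(2.6) + (3)·(-0.4) + (0)·(-0.4) + (-3)·(-1.4)) / 4 = -6/4 = -1.5
  s[W,W] = ((-0.4)·(-0.4) + (2.6)·(2.6) + (-0.4)·(-0.4) + (-0.4)·(-0.4) + (-1.4)·(-1.4)) / 4 = 9.2/4 = 2.3
  Sample standard deviations s_i = √(s[i,i]):
  s(U) = √(3.7) = 1.9235
  s(V) = √(9) = 3
  s(W) = √(2.3) = 1.5166

Step 3 — r_{ij} = s_{ij} / (s_i · s_j):
  r[U,U] = 1 (diagonal).
  r[U,V] = 3.75 / (1.9235 · 3) = 3.75 / 5.7706 = 0.6498
  r[U,W] = -2.6 / (1.9235 · 1.5166) = -2.6 / 2.9172 = -0.8913
  r[V,V] = 1 (diagonal).
  r[V,W] = -1.5 / (3 · 1.5166) = -1.5 / 4.5497 = -0.3297
  r[W,W] = 1 (diagonal).

R is symmetric with unit diagonal. Assembling:

R = [[1, 0.6498, -0.8913],
 [0.6498, 1, -0.3297],
 [-0.8913, -0.3297, 1]]


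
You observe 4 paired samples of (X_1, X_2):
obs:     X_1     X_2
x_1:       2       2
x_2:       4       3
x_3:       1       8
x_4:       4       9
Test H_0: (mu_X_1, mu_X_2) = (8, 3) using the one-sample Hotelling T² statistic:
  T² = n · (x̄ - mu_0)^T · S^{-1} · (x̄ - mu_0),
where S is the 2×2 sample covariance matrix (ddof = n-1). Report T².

Step 1 — sample mean vector:
  mean(X_1) = (2 + 4 + 1 + 4) / 4 = 11/4 = 2.75
  mean(X_2) = (2 + 3 + 8 + 9) / 4 = 22/4 = 5.5
  x̄ = (2.75, 5.5),  deviation x̄ - mu_0 = (2.75, 5.5) - (8, 3) = (-5.25, 2.5).

Step 2 — sample covariance matrix, S[i,j] = (1/(n-1)) · Σ_k (x_{k,i} - mean_i) · (x_{k,j} - mean_j), divisor n-1 = 3:
  S[X_1,X_1] = ((-0.75)·(-0.75) + (1.25)·(1.25) + (-1.75)·(-1.75) + (1.25)·(1.25)) / 3 = 6.75/3 = 2.25
  S[X_1,X_2] = ((-0.75)·(-3.5) + (1.25)·(-2.5) + (-1.75)·(2.5) + (1.25)·(3.5)) / 3 = -0.5/3 = -0.1667
  S[X_2,X_2] = ((-3.5)·(-3.5) + (-2.5)·(-2.5) + (2.5)·(2.5) + (3.5)·(3.5)) / 3 = 37/3 = 12.3333
  S = [[2.25, -0.1667],
 [-0.1667, 12.3333]].

Step 3 — invert S. det(S) = 2.25·12.3333 - (-0.1667)² = 27.7222.
  S^{-1} = (1/det) · [[d, -b], [-b, a]] = [[0.4449, 0.006],
 [0.006, 0.0812]].

Step 4 — quadratic form (x̄ - mu_0)^T · S^{-1} · (x̄ - mu_0):
  S^{-1} · (x̄ - mu_0) = (-2.3206, 0.1713),
  (x̄ - mu_0)^T · [...] = (-5.25)·(-2.3206) + (2.5)·(0.1713) = 12.6117.

Step 5 — scale by n: T² = 4 · 12.6117 = 50.4469.

T² ≈ 50.4469


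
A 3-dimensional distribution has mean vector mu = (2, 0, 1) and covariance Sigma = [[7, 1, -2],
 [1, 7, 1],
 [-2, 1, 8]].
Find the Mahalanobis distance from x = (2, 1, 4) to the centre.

Step 1 — centre the observation: (x - mu) = (0, 1, 3).

Step 2 — invert Sigma (cofactor / det for 3×3, or solve directly):
  Sigma^{-1} = [[0.1594, -0.029, 0.0435],
 [-0.029, 0.1507, -0.0261],
 [0.0435, -0.0261, 0.1391]].

Step 3 — form the quadratic (x - mu)^T · Sigma^{-1} · (x - mu):
  Sigma^{-1} · (x - mu) = (0.1014, 0.0725, 0.3913).
  (x - mu)^T · [Sigma^{-1} · (x - mu)] = (0)·(0.1014) + (1)·(0.0725) + (3)·(0.3913) = 1.2464.

Step 4 — take square root: d = √(1.2464) ≈ 1.1164.

d(x, mu) = √(1.2464) ≈ 1.1164


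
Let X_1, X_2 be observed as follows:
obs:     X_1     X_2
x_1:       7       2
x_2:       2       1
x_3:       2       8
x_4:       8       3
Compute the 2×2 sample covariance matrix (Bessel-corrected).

Step 1 — column means:
  mean(X_1) = (7 + 2 + 2 + 8) / 4 = 19/4 = 4.75
  mean(X_2) = (2 + 1 + 8 + 3) / 4 = 14/4 = 3.5

Step 2 — sample covariance S[i,j] = (1/(n-1)) · Σ_k (x_{k,i} - mean_i) · (x_{k,j} - mean_j), with n-1 = 3.
  S[X_1,X_1] = ((2.25)·(2.25) + (-2.75)·(-2.75) + (-2.75)·(-2.75) + (3.25)·(3.25)) / 3 = 30.75/3 = 10.25
  S[X_1,X_2] = ((2.25)·(-1.5) + (-2.75)·(-2.5) + (-2.75)·(4.5) + (3.25)·(-0.5)) / 3 = -10.5/3 = -3.5
  S[X_2,X_2] = ((-1.5)·(-1.5) + (-2.5)·(-2.5) + (4.5)·(4.5) + (-0.5)·(-0.5)) / 3 = 29/3 = 9.6667

S is symmetric (S[j,i] = S[i,j]). Assembling:

S = [[10.25, -3.5],
 [-3.5, 9.6667]]


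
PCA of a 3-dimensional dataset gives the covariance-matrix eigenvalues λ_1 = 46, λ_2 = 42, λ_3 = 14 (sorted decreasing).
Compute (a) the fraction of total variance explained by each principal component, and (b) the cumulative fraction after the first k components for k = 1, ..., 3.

Step 1 — total variance = trace(Sigma) = Σ λ_i = 46 + 42 + 14 = 102.

Step 2 — fraction explained by component i = λ_i / Σ λ:
  PC1: 46/102 = 0.451
  PC2: 42/102 = 0.4118
  PC3: 14/102 = 0.1373

Step 3 — cumulative fraction after k components = (λ_1 + ... + λ_k) / Σ λ:
  k = 1: 46/102 = 0.451
  k = 2: (46 + 42)/102 = 88/102 = 0.8627
  k = 3: (46 + 42 + 14)/102 = 102/102 = 1

Summary (fraction, with percent):

explained: PC1 0.451 (45.1%), PC2 0.4118 (41.18%), PC3 0.1373 (13.73%);  cumulative: 0.451, 0.8627, 1


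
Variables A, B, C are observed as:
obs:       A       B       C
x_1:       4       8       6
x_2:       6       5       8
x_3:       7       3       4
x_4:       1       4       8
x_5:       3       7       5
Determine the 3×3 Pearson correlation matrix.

Step 1 — column means:
  mean(A) = (4 + 6 + 7 + 1 + 3) / 5 = 21/5 = 4.2
  mean(B) = (8 + 5 + 3 + 4 + 7) / 5 = 27/5 = 5.4
  mean(C) = (6 + 8 + 4 + 8 + 5) / 5 = 31/5 = 6.2

Step 2 — sample variances and covariances s[i,j] = (1/(n-1)) · Σ_k (x_{k,i} - mean_i) · (x_{k,j} - mean_j), with n-1 = 4:
  s[A,A] = ((-0.2)·(-0.2) + (1.8)·(1.8) + (2.8)·(2.8) + (-3.2)·(-3.2) + (-1.2)·(-1.2)) / 4 = 22.8/4 = 5.7
  s[A,B] = ((-0.2)·(2.6) + (1.8)·(-0.4) + (2.8)·(-2.4) + (-3.2)·(-1.4) + (-1.2)·(1.6)) / 4 = -5.4/4 = -1.35
  s[A,C] = ((-0.2)·(-0.2) + (1.8)·(1.8) + (2.8)·(-2.2) + (-3.2)·(1.8) + (-1.2)·(-1.2)) / 4 = -7.2/4 = -1.8
  s[B,B] = ((2.6)·(2.6) + (-0.4)·(-0.4) + (-2.4)·(-2.4) + (-1.4)·(-1.4) + (1.6)·(1.6)) / 4 = 17.2/4 = 4.3
  s[B,C] = ((2.6)·(-0.2) + (-0.4)·(1.8) + (-2.4)·(-2.2) + (-1.4)·(1.8) + (1.6)·(-1.2)) / 4 = -0.4/4 = -0.1
  s[C,C] = ((-0.2)·(-0.2) + (1.8)·(1.8) + (-2.2)·(-2.2) + (1.8)·(1.8) + (-1.2)·(-1.2)) / 4 = 12.8/4 = 3.2
  Sample standard deviations s_i = √(s[i,i]):
  s(A) = √(5.7) = 2.3875
  s(B) = √(4.3) = 2.0736
  s(C) = √(3.2) = 1.7889

Step 3 — r_{ij} = s_{ij} / (s_i · s_j):
  r[A,A] = 1 (diagonal).
  r[A,B] = -1.35 / (2.3875 · 2.0736) = -1.35 / 4.9508 = -0.2727
  r[A,C] = -1.8 / (2.3875 · 1.7889) = -1.8 / 4.2708 = -0.4215
  r[B,B] = 1 (diagonal).
  r[B,C] = -0.1 / (2.0736 · 1.7889) = -0.1 / 3.7094 = -0.027
  r[C,C] = 1 (diagonal).

R is symmetric with unit diagonal. Assembling:

R = [[1, -0.2727, -0.4215],
 [-0.2727, 1, -0.027],
 [-0.4215, -0.027, 1]]
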